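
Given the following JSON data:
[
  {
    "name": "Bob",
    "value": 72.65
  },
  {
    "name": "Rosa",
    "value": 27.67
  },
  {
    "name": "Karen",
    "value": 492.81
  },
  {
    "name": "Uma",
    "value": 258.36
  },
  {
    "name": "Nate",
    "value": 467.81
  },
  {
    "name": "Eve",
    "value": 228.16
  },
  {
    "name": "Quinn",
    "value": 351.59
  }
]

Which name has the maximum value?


Comparing values:
  Bob: 72.65
  Rosa: 27.67
  Karen: 492.81
  Uma: 258.36
  Nate: 467.81
  Eve: 228.16
  Quinn: 351.59
Maximum: Karen (492.81)

ANSWER: Karen


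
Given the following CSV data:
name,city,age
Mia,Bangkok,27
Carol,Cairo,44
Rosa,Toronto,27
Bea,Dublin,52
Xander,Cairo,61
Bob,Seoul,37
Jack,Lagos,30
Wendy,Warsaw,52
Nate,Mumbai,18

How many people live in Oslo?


Scanning city column for 'Oslo':
Total matches: 0

ANSWER: 0


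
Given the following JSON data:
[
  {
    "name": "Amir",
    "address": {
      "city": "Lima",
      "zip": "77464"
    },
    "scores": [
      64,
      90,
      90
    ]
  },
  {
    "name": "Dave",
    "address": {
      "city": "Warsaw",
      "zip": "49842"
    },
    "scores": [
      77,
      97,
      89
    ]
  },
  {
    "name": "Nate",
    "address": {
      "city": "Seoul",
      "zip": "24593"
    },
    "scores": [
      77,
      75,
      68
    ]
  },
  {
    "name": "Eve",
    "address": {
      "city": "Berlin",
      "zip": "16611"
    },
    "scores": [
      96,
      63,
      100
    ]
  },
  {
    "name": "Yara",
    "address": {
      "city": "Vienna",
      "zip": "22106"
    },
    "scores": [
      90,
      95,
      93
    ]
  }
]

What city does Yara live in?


Path: records[4].address.city
Value: Vienna

ANSWER: Vienna


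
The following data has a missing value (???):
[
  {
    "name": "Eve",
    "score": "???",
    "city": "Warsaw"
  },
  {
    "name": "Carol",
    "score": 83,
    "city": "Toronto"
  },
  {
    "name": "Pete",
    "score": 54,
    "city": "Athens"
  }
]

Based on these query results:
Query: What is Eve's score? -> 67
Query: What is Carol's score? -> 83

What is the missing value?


The missing value is Eve's score
From query: Eve's score = 67

ANSWER: 67


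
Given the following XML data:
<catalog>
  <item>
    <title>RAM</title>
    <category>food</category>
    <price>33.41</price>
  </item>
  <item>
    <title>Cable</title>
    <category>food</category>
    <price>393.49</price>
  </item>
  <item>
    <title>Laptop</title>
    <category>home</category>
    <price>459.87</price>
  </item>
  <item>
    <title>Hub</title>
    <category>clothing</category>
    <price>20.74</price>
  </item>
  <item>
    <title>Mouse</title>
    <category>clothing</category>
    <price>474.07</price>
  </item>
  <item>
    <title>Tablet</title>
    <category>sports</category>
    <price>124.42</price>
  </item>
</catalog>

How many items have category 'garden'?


Scanning <item> elements for <category>garden</category>:
Count: 0

ANSWER: 0


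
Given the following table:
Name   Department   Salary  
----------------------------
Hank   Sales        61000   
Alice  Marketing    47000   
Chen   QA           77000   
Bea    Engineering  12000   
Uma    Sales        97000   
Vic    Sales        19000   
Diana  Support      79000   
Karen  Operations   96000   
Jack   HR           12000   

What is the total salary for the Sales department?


Sales department members:
  Hank: 61000
  Uma: 97000
  Vic: 19000
Total = 61000 + 97000 + 19000 = 177000

ANSWER: 177000


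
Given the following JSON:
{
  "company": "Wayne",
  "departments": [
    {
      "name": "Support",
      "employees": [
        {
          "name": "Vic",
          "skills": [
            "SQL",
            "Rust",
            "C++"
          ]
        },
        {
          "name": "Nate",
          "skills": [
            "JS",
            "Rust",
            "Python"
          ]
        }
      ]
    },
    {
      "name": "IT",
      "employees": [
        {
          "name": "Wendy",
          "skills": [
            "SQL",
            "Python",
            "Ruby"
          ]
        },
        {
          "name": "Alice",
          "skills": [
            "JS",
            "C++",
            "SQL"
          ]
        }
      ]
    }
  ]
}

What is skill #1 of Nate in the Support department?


Path: departments[0].employees[1].skills[0]
Value: JS

ANSWER: JS


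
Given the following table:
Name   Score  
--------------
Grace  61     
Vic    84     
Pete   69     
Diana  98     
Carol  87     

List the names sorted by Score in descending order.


Sorting by Score (descending):
  Diana: 98
  Carol: 87
  Vic: 84
  Pete: 69
  Grace: 61


ANSWER: Diana, Carol, Vic, Pete, Grace


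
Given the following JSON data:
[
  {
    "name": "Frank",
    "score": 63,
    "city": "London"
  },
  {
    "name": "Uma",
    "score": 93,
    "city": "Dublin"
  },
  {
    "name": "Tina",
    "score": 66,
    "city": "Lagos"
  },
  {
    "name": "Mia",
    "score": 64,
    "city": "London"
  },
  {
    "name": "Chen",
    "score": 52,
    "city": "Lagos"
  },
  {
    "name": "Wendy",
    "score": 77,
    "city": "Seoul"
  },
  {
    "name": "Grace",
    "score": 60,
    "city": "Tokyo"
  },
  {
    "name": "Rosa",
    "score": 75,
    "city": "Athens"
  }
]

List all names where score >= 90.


Filtering records where score >= 90:
  Frank (score=63) -> no
  Uma (score=93) -> YES
  Tina (score=66) -> no
  Mia (score=64) -> no
  Chen (score=52) -> no
  Wendy (score=77) -> no
  Grace (score=60) -> no
  Rosa (score=75) -> no


ANSWER: Uma


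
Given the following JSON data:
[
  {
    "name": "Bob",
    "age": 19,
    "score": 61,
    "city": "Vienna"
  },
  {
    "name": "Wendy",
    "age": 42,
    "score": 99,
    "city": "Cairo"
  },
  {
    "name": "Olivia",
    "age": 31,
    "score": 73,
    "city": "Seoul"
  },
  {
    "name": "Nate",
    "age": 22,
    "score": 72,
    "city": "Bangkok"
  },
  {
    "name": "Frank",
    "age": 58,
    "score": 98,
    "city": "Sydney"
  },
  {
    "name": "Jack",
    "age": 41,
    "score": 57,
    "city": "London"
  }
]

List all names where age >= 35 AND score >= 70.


Checking both conditions:
  Bob (age=19, score=61) -> no
  Wendy (age=42, score=99) -> YES
  Olivia (age=31, score=73) -> no
  Nate (age=22, score=72) -> no
  Frank (age=58, score=98) -> YES
  Jack (age=41, score=57) -> no


ANSWER: Wendy, Frank


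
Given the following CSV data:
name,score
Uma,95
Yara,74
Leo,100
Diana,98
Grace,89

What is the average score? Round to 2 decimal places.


Scores: 95, 74, 100, 98, 89
Sum = 456
Count = 5
Average = 456 / 5 = 91.20

ANSWER: 91.20


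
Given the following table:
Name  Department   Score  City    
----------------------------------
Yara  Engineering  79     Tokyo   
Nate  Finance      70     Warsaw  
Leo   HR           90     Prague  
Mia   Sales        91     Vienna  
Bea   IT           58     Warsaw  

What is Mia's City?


Row 4: Mia
City = Vienna

ANSWER: Vienna


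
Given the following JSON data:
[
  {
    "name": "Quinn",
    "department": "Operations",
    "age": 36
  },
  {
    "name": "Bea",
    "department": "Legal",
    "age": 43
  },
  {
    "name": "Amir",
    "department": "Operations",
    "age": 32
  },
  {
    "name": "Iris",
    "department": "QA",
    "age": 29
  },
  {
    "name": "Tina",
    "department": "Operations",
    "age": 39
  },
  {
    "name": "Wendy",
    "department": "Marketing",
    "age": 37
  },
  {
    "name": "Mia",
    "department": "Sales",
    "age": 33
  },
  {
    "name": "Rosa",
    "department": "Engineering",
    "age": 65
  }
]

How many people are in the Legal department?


Scanning records for department = Legal
  Record 1: Bea
Count: 1

ANSWER: 1


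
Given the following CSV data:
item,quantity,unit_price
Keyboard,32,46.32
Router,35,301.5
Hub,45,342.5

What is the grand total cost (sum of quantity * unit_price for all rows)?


Computing row totals:
  Keyboard: 32 * 46.32 = 1482.24
  Router: 35 * 301.5 = 10552.5
  Hub: 45 * 342.5 = 15412.5
Grand total = 1482.24 + 10552.5 + 15412.5 = 27447.24

ANSWER: 27447.24


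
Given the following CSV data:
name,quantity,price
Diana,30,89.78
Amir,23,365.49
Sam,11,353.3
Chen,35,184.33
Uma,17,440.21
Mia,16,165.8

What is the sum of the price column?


Values in 'price' column:
  Row 1: 89.78
  Row 2: 365.49
  Row 3: 353.3
  Row 4: 184.33
  Row 5: 440.21
  Row 6: 165.8
Sum = 89.78 + 365.49 + 353.3 + 184.33 + 440.21 + 165.8 = 1598.91

ANSWER: 1598.91


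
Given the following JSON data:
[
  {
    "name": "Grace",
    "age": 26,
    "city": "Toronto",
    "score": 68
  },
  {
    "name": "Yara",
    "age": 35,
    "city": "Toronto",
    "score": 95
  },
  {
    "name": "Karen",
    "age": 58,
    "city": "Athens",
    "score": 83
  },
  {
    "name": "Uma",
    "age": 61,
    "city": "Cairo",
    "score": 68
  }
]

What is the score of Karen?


Looking up record where name = Karen
Record index: 2
Field 'score' = 83

ANSWER: 83


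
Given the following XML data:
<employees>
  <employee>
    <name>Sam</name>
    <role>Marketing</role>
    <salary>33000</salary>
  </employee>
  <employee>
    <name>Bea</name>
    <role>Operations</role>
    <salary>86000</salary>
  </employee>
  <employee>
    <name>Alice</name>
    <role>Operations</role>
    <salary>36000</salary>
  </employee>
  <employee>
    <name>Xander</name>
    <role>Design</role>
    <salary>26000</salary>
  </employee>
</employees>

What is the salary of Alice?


Searching for <employee> with <name>Alice</name>
Found at position 3
<salary>36000</salary>

ANSWER: 36000


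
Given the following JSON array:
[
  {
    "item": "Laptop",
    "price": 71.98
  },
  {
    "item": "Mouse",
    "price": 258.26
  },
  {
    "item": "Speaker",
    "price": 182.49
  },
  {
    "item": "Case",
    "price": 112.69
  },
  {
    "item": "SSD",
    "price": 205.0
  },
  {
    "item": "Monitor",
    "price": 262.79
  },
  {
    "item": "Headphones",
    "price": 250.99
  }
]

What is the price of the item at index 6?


Array index 6 -> Headphones
price = 250.99

ANSWER: 250.99


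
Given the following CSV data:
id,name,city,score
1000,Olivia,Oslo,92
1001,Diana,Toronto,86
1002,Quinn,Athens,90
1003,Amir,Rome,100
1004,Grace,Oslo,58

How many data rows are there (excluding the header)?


Counting rows (excluding header):
Header: id,name,city,score
Data rows: 5

ANSWER: 5


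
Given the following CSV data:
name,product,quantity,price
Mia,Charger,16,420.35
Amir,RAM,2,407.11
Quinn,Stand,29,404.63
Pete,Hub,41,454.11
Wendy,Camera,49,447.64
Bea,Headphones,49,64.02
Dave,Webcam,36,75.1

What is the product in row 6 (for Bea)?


Row 6: Bea
Column 'product' = Headphones

ANSWER: Headphones


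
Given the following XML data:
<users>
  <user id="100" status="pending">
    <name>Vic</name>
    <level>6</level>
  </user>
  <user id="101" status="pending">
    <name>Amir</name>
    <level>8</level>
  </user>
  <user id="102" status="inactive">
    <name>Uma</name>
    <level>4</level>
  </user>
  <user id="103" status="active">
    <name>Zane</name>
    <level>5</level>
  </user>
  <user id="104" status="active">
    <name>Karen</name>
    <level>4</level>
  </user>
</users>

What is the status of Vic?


Finding user with name = Vic
user id="100" status="pending"

ANSWER: pending


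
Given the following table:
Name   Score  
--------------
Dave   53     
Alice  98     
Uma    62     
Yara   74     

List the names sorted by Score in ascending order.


Sorting by Score (ascending):
  Dave: 53
  Uma: 62
  Yara: 74
  Alice: 98


ANSWER: Dave, Uma, Yara, Alice


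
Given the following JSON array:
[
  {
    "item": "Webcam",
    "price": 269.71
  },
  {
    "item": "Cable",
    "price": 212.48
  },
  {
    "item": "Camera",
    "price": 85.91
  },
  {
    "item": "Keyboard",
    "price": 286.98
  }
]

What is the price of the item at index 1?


Array index 1 -> Cable
price = 212.48

ANSWER: 212.48


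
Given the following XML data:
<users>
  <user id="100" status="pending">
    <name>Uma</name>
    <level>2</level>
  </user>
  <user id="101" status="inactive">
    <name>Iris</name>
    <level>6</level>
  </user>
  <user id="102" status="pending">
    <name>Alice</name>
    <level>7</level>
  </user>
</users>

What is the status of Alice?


Finding user with name = Alice
user id="102" status="pending"

ANSWER: pending


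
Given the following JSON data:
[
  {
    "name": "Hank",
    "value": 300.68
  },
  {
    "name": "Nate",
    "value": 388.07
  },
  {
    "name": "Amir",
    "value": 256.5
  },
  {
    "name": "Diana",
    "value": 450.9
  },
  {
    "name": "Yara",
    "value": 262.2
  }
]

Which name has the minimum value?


Comparing values:
  Hank: 300.68
  Nate: 388.07
  Amir: 256.5
  Diana: 450.9
  Yara: 262.2
Minimum: Amir (256.5)

ANSWER: Amir


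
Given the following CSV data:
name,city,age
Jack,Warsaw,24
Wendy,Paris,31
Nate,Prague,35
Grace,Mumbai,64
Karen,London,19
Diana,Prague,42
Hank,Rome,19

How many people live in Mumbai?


Scanning city column for 'Mumbai':
  Row 4: Grace -> MATCH
Total matches: 1

ANSWER: 1


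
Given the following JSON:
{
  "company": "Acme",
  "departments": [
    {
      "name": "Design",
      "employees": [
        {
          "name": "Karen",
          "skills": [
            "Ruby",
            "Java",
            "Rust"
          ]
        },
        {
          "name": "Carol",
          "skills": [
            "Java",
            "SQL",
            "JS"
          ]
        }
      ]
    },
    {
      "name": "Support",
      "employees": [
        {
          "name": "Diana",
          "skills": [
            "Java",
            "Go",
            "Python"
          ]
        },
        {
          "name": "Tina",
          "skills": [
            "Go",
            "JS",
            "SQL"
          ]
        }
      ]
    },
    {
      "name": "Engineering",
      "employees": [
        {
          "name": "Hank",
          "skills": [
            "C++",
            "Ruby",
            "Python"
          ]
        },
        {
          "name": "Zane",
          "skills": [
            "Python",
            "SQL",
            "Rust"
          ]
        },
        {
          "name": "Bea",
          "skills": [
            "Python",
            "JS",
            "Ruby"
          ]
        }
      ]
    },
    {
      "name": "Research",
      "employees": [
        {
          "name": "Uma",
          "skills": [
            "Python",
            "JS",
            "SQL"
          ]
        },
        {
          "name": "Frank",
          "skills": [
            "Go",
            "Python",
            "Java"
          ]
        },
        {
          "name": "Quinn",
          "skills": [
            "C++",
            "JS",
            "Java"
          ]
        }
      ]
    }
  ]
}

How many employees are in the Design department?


Path: departments[0].employees
Count: 2

ANSWER: 2


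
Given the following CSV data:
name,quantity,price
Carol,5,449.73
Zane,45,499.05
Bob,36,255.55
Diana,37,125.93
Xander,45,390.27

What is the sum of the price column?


Values in 'price' column:
  Row 1: 449.73
  Row 2: 499.05
  Row 3: 255.55
  Row 4: 125.93
  Row 5: 390.27
Sum = 449.73 + 499.05 + 255.55 + 125.93 + 390.27 = 1720.53

ANSWER: 1720.53


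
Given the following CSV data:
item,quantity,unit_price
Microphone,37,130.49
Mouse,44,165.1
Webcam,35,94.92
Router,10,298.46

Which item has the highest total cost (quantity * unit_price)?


Computing row totals:
  Microphone: 4828.13
  Mouse: 7264.4
  Webcam: 3322.2
  Router: 2984.6
Maximum: Mouse (7264.4)

ANSWER: Mouse


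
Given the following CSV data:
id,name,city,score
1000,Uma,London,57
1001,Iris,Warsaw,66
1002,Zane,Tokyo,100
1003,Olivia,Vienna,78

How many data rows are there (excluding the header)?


Counting rows (excluding header):
Header: id,name,city,score
Data rows: 4

ANSWER: 4


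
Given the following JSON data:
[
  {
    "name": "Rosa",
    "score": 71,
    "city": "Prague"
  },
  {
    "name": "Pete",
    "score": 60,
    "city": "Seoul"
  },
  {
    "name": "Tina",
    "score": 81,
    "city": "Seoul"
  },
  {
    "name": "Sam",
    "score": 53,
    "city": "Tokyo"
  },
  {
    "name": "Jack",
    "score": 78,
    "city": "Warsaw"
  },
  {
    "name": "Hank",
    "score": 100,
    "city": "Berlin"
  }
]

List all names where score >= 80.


Filtering records where score >= 80:
  Rosa (score=71) -> no
  Pete (score=60) -> no
  Tina (score=81) -> YES
  Sam (score=53) -> no
  Jack (score=78) -> no
  Hank (score=100) -> YES


ANSWER: Tina, Hank


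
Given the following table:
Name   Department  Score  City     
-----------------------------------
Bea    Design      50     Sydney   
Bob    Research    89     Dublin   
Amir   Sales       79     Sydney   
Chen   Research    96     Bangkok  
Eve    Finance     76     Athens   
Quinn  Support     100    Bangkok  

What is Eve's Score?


Row 5: Eve
Score = 76

ANSWER: 76


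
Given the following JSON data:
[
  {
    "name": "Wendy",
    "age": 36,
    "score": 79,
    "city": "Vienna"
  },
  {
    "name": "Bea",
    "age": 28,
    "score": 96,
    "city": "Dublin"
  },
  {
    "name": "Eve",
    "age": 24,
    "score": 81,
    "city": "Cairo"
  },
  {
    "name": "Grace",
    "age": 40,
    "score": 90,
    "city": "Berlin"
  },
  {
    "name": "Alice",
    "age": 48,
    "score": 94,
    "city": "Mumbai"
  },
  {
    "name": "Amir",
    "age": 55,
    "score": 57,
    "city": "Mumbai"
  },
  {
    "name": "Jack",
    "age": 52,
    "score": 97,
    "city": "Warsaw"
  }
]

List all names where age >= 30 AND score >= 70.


Checking both conditions:
  Wendy (age=36, score=79) -> YES
  Bea (age=28, score=96) -> no
  Eve (age=24, score=81) -> no
  Grace (age=40, score=90) -> YES
  Alice (age=48, score=94) -> YES
  Amir (age=55, score=57) -> no
  Jack (age=52, score=97) -> YES


ANSWER: Wendy, Grace, Alice, Jack


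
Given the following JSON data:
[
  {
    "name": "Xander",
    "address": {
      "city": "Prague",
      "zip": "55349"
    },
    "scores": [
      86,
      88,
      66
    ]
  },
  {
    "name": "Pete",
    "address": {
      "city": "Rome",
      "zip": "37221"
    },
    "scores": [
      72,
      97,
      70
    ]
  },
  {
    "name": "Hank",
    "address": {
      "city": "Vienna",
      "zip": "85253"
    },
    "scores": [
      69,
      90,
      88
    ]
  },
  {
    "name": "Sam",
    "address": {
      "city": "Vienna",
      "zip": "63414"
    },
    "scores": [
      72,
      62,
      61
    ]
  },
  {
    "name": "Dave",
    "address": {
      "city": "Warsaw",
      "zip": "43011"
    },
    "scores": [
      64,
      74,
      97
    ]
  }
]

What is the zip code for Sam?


Path: records[3].address.zip
Value: 63414

ANSWER: 63414


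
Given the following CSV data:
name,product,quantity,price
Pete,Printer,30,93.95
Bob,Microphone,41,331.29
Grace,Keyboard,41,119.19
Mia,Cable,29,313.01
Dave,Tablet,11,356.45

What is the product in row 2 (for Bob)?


Row 2: Bob
Column 'product' = Microphone

ANSWER: Microphone


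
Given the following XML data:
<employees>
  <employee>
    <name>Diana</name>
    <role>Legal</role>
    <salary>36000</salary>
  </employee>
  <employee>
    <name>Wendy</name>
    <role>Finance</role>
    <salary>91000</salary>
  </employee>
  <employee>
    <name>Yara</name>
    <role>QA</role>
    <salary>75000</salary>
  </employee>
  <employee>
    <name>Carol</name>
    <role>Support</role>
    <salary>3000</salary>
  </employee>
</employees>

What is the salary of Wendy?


Searching for <employee> with <name>Wendy</name>
Found at position 2
<salary>91000</salary>

ANSWER: 91000


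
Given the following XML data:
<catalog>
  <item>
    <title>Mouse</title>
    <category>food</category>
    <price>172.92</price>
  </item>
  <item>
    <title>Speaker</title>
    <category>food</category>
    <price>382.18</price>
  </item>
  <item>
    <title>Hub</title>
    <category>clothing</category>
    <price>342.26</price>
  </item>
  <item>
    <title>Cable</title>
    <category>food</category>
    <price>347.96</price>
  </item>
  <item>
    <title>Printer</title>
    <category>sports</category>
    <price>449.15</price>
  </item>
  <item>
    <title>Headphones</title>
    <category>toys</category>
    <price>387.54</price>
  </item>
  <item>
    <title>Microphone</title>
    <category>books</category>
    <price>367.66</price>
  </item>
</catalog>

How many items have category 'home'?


Scanning <item> elements for <category>home</category>:
Count: 0

ANSWER: 0


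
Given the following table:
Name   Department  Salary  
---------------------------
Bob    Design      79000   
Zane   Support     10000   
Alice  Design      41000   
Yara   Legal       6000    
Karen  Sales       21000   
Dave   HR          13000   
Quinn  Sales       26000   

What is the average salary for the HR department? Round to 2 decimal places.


HR department members:
  Dave: 13000
Sum = 13000
Count = 1
Average = 13000 / 1 = 13000.00

ANSWER: 13000.00


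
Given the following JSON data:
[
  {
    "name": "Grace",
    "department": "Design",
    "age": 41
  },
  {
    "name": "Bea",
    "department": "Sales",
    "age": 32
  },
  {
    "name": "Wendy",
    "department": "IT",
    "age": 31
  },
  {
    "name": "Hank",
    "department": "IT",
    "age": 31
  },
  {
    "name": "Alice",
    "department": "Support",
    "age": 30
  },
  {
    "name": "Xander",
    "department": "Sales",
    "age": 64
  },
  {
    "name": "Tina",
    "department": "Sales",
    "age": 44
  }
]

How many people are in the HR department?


Scanning records for department = HR
  No matches found
Count: 0

ANSWER: 0


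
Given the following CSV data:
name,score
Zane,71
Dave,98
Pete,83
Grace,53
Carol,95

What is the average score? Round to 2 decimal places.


Scores: 71, 98, 83, 53, 95
Sum = 400
Count = 5
Average = 400 / 5 = 80.00

ANSWER: 80.00


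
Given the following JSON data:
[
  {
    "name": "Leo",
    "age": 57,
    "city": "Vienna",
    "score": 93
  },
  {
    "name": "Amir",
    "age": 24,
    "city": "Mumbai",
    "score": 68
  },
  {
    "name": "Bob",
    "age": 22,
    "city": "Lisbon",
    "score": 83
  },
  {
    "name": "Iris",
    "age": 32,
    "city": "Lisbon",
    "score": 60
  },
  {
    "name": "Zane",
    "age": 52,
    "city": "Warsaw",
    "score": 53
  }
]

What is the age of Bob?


Looking up record where name = Bob
Record index: 2
Field 'age' = 22

ANSWER: 22


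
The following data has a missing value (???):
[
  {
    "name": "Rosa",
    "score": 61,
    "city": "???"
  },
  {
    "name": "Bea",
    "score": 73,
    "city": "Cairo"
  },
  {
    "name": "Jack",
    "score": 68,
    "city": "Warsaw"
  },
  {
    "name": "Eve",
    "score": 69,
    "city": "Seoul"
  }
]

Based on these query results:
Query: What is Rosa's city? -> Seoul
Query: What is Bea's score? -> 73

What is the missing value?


The missing value is Rosa's city
From query: Rosa's city = Seoul

ANSWER: Seoul


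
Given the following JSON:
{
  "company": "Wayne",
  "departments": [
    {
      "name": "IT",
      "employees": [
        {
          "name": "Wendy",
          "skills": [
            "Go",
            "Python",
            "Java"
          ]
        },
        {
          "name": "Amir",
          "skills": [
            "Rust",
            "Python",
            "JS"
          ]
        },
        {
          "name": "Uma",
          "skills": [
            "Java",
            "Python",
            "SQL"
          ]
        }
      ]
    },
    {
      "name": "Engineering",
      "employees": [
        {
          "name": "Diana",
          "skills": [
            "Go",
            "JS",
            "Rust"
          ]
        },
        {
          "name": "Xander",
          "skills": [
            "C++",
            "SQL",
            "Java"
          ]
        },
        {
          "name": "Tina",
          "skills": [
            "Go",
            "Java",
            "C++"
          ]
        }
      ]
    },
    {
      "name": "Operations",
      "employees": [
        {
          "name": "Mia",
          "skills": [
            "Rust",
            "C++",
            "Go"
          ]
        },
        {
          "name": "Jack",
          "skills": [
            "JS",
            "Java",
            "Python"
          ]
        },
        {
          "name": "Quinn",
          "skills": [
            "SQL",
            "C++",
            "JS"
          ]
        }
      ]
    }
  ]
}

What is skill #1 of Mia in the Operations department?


Path: departments[2].employees[0].skills[0]
Value: Rust

ANSWER: Rust


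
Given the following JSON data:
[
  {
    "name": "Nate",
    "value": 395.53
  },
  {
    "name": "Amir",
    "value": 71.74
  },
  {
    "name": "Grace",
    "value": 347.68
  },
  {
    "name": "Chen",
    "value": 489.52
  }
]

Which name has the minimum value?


Comparing values:
  Nate: 395.53
  Amir: 71.74
  Grace: 347.68
  Chen: 489.52
Minimum: Amir (71.74)

ANSWER: Amir


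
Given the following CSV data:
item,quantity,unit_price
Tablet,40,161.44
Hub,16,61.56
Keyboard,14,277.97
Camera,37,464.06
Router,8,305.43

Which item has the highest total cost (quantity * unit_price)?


Computing row totals:
  Tablet: 6457.6
  Hub: 984.96
  Keyboard: 3891.58
  Camera: 17170.22
  Router: 2443.44
Maximum: Camera (17170.22)

ANSWER: Camera


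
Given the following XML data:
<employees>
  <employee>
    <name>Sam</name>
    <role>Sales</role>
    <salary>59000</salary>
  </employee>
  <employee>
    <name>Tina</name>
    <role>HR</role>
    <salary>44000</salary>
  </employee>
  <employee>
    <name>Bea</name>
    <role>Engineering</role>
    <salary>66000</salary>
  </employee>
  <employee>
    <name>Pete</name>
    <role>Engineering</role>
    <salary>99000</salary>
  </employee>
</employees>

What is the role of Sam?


Searching for <employee> with <name>Sam</name>
Found at position 1
<role>Sales</role>

ANSWER: Sales


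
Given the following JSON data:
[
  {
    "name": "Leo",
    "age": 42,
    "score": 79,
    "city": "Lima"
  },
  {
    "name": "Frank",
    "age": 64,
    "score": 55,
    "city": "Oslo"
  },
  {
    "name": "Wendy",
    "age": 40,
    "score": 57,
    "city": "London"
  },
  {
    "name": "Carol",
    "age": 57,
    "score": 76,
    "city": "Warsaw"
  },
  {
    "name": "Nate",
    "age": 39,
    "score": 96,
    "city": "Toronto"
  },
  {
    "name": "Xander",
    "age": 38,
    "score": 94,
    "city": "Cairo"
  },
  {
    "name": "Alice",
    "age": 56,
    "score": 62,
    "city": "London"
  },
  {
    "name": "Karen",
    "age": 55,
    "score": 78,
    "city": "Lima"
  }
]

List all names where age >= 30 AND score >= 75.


Checking both conditions:
  Leo (age=42, score=79) -> YES
  Frank (age=64, score=55) -> no
  Wendy (age=40, score=57) -> no
  Carol (age=57, score=76) -> YES
  Nate (age=39, score=96) -> YES
  Xander (age=38, score=94) -> YES
  Alice (age=56, score=62) -> no
  Karen (age=55, score=78) -> YES


ANSWER: Leo, Carol, Nate, Xander, Karen


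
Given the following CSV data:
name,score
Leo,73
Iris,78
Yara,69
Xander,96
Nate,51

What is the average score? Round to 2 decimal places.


Scores: 73, 78, 69, 96, 51
Sum = 367
Count = 5
Average = 367 / 5 = 73.40

ANSWER: 73.40


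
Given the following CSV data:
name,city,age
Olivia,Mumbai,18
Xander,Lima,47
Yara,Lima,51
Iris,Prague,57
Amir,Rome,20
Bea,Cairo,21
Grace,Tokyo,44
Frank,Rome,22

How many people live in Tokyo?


Scanning city column for 'Tokyo':
  Row 7: Grace -> MATCH
Total matches: 1

ANSWER: 1


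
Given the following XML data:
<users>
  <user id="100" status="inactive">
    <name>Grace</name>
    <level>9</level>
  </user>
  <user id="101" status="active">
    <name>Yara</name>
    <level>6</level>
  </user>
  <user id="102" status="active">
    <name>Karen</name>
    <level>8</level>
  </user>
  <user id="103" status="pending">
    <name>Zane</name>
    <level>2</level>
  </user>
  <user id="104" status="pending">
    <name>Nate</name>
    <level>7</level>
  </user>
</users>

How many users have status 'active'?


Counting users with status='active':
  Yara (id=101) -> MATCH
  Karen (id=102) -> MATCH
Count: 2

ANSWER: 2


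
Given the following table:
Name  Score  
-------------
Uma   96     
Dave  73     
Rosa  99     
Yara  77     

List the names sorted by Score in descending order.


Sorting by Score (descending):
  Rosa: 99
  Uma: 96
  Yara: 77
  Dave: 73


ANSWER: Rosa, Uma, Yara, Dave


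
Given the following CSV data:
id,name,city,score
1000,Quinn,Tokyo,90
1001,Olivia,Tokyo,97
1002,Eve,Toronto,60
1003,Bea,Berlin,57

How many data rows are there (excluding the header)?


Counting rows (excluding header):
Header: id,name,city,score
Data rows: 4

ANSWER: 4


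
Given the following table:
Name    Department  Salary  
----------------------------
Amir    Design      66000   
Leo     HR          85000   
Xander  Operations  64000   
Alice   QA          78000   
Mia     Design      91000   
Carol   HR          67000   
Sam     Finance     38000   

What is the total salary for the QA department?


QA department members:
  Alice: 78000
Total = 78000 = 78000

ANSWER: 78000


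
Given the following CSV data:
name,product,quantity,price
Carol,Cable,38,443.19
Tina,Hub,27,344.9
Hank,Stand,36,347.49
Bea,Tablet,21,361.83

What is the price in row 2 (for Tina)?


Row 2: Tina
Column 'price' = 344.9

ANSWER: 344.9


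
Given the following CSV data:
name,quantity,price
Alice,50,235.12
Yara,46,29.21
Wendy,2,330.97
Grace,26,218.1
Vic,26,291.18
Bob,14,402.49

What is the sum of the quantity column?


Values in 'quantity' column:
  Row 1: 50
  Row 2: 46
  Row 3: 2
  Row 4: 26
  Row 5: 26
  Row 6: 14
Sum = 50 + 46 + 2 + 26 + 26 + 14 = 164

ANSWER: 164


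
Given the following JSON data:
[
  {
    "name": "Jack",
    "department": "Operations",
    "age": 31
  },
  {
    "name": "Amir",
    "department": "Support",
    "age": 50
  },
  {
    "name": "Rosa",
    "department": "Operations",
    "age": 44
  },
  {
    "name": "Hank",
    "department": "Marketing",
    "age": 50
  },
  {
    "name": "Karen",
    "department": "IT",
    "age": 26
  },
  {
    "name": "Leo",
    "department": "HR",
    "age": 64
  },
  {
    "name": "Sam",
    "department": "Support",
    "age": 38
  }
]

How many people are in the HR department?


Scanning records for department = HR
  Record 5: Leo
Count: 1

ANSWER: 1


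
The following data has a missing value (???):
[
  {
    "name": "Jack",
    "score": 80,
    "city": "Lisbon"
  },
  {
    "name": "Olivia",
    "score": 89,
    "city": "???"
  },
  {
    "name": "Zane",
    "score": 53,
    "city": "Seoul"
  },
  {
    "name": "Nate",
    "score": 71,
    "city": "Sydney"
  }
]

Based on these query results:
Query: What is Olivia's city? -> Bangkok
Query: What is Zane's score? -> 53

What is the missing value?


The missing value is Olivia's city
From query: Olivia's city = Bangkok

ANSWER: Bangkok


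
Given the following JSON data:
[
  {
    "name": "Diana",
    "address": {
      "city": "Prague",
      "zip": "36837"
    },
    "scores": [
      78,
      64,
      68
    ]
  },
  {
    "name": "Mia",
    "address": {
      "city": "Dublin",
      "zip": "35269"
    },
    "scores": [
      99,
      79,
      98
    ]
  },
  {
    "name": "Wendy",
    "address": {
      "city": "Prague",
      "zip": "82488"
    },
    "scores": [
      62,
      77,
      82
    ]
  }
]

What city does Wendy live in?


Path: records[2].address.city
Value: Prague

ANSWER: Prague


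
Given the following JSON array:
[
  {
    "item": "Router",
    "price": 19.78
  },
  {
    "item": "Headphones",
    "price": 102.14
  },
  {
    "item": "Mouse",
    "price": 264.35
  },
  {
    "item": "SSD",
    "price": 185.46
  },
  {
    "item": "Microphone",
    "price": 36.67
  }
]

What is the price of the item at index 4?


Array index 4 -> Microphone
price = 36.67

ANSWER: 36.67


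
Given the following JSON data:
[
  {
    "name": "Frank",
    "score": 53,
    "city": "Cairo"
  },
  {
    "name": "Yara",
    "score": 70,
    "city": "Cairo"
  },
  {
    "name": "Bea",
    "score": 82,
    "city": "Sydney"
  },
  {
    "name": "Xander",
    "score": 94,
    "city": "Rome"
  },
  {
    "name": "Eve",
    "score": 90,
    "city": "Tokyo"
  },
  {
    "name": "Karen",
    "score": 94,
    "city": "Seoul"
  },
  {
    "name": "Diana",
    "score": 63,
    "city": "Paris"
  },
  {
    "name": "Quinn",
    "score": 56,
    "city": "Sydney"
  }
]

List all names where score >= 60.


Filtering records where score >= 60:
  Frank (score=53) -> no
  Yara (score=70) -> YES
  Bea (score=82) -> YES
  Xander (score=94) -> YES
  Eve (score=90) -> YES
  Karen (score=94) -> YES
  Diana (score=63) -> YES
  Quinn (score=56) -> no


ANSWER: Yara, Bea, Xander, Eve, Karen, Diana


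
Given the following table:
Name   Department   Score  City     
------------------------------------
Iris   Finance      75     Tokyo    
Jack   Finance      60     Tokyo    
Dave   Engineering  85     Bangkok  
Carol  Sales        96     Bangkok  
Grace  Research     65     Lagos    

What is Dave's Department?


Row 3: Dave
Department = Engineering

ANSWER: Engineering


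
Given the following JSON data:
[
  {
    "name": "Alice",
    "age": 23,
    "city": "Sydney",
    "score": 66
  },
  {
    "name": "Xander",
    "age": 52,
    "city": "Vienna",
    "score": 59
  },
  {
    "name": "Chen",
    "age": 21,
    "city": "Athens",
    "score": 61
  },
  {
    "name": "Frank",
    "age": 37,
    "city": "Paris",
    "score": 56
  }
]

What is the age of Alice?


Looking up record where name = Alice
Record index: 0
Field 'age' = 23

ANSWER: 23


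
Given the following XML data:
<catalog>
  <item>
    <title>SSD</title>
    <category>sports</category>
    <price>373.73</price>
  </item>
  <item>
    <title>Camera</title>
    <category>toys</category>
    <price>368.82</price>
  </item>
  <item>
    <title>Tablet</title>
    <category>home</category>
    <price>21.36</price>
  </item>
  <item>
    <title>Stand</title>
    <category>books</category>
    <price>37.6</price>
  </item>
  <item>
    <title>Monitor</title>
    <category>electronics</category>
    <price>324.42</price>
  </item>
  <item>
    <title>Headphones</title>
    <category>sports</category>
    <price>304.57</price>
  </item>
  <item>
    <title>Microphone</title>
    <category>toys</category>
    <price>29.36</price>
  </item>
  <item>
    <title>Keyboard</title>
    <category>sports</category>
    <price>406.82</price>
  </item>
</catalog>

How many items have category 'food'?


Scanning <item> elements for <category>food</category>:
Count: 0

ANSWER: 0


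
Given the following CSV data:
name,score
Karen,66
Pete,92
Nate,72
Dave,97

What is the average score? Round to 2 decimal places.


Scores: 66, 92, 72, 97
Sum = 327
Count = 4
Average = 327 / 4 = 81.75

ANSWER: 81.75


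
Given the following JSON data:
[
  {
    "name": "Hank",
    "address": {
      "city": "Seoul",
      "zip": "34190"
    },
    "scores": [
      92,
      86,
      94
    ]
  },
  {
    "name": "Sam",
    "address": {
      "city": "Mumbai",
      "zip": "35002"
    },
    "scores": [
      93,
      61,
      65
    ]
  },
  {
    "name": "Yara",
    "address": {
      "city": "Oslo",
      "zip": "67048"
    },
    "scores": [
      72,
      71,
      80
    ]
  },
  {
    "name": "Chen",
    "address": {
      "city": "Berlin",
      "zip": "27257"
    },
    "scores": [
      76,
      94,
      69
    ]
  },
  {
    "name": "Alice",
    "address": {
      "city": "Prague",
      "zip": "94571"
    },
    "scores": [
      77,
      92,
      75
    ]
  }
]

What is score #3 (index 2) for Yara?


Path: records[2].scores[2]
Value: 80

ANSWER: 80


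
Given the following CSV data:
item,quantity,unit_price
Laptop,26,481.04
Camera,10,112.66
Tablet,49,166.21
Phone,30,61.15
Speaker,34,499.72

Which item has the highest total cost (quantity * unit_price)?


Computing row totals:
  Laptop: 12507.04
  Camera: 1126.6
  Tablet: 8144.29
  Phone: 1834.5
  Speaker: 16990.48
Maximum: Speaker (16990.48)

ANSWER: Speaker


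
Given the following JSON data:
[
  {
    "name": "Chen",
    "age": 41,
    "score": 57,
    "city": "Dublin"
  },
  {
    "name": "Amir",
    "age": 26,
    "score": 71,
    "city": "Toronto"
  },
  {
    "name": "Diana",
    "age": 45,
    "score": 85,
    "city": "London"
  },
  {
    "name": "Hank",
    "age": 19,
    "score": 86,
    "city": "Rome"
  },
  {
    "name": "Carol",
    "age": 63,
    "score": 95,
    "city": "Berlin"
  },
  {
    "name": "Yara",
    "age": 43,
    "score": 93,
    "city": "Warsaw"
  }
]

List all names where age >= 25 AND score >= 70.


Checking both conditions:
  Chen (age=41, score=57) -> no
  Amir (age=26, score=71) -> YES
  Diana (age=45, score=85) -> YES
  Hank (age=19, score=86) -> no
  Carol (age=63, score=95) -> YES
  Yara (age=43, score=93) -> YES


ANSWER: Amir, Diana, Carol, Yara


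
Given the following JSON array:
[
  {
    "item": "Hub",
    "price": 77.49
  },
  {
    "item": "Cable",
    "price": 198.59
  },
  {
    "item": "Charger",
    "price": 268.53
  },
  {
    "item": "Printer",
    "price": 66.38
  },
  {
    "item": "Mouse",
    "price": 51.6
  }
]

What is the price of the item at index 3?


Array index 3 -> Printer
price = 66.38

ANSWER: 66.38


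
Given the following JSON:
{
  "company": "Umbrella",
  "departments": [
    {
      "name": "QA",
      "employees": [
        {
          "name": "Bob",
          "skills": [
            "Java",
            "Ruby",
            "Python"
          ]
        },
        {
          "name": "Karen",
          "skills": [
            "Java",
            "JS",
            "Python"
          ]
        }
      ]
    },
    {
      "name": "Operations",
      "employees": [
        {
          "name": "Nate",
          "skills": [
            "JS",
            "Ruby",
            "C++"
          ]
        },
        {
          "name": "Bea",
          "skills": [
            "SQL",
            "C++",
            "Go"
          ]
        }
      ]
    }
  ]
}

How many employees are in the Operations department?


Path: departments[1].employees
Count: 2

ANSWER: 2


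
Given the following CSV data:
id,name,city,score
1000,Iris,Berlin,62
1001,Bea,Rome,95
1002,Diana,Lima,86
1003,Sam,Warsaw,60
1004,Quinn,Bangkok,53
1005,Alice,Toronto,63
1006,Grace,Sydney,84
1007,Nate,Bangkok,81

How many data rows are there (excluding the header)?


Counting rows (excluding header):
Header: id,name,city,score
Data rows: 8

ANSWER: 8


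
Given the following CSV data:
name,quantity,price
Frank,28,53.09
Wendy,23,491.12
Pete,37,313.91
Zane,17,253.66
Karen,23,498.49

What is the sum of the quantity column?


Values in 'quantity' column:
  Row 1: 28
  Row 2: 23
  Row 3: 37
  Row 4: 17
  Row 5: 23
Sum = 28 + 23 + 37 + 17 + 23 = 128

ANSWER: 128


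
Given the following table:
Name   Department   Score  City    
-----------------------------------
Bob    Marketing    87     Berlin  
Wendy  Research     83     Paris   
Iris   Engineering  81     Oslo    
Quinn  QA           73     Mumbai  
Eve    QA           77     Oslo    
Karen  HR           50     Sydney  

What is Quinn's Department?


Row 4: Quinn
Department = QA

ANSWER: QA


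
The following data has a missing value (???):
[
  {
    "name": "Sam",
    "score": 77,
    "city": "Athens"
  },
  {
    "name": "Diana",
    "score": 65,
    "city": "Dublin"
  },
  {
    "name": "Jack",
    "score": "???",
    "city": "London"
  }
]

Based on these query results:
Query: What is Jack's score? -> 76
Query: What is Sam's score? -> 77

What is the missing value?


The missing value is Jack's score
From query: Jack's score = 76

ANSWER: 76


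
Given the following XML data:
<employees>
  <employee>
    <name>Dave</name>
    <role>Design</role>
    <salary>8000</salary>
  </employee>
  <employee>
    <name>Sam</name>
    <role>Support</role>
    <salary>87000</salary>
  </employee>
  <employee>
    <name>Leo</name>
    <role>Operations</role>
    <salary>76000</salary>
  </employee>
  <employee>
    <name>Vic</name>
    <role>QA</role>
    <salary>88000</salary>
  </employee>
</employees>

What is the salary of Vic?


Searching for <employee> with <name>Vic</name>
Found at position 4
<salary>88000</salary>

ANSWER: 88000
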